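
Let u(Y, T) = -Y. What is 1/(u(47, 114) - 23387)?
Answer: -1/23434 ≈ -4.2673e-5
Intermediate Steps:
1/(u(47, 114) - 23387) = 1/(-1*47 - 23387) = 1/(-47 - 23387) = 1/(-23434) = -1/23434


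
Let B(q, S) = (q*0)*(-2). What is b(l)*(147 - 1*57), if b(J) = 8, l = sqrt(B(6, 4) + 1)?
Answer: 720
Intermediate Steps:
B(q, S) = 0 (B(q, S) = 0*(-2) = 0)
l = 1 (l = sqrt(0 + 1) = sqrt(1) = 1)
b(l)*(147 - 1*57) = 8*(147 - 1*57) = 8*(147 - 57) = 8*90 = 720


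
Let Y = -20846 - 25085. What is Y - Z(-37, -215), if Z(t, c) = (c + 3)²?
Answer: -90875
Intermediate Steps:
Z(t, c) = (3 + c)²
Y = -45931
Y - Z(-37, -215) = -45931 - (3 - 215)² = -45931 - 1*(-212)² = -45931 - 1*44944 = -45931 - 44944 = -90875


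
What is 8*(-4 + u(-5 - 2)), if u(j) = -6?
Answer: -80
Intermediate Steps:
8*(-4 + u(-5 - 2)) = 8*(-4 - 6) = 8*(-10) = -80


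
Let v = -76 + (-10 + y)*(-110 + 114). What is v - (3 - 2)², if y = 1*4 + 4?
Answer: -85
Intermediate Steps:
y = 8 (y = 4 + 4 = 8)
v = -84 (v = -76 + (-10 + 8)*(-110 + 114) = -76 - 2*4 = -76 - 8 = -84)
v - (3 - 2)² = -84 - (3 - 2)² = -84 - 1*1² = -84 - 1*1 = -84 - 1 = -85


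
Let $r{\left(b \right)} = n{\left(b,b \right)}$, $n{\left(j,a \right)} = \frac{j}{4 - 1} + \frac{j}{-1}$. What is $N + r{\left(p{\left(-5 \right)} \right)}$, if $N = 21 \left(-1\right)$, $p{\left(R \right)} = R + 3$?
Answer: $- \frac{59}{3} \approx -19.667$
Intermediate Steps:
$p{\left(R \right)} = 3 + R$
$N = -21$
$n{\left(j,a \right)} = - \frac{2 j}{3}$ ($n{\left(j,a \right)} = \frac{j}{4 - 1} + j \left(-1\right) = \frac{j}{3} - j = - \frac{2 j}{3}$)
$r{\left(b \right)} = - \frac{2 b}{3}$
$N + r{\left(p{\left(-5 \right)} \right)} = -21 - \frac{2 \left(3 - 5\right)}{3} = -21 - - \frac{4}{3} = -21 + \frac{4}{3} = - \frac{59}{3}$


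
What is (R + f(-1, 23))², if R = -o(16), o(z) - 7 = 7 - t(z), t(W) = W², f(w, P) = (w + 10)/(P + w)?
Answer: 28440889/484 ≈ 58762.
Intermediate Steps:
f(w, P) = (10 + w)/(P + w)
o(z) = 14 - z² (o(z) = 7 + (7 - z²) = 14 - z²)
R = 242 (R = -(14 - 1*16²) = -(14 - 1*256) = -(14 - 256) = -1*(-242) = 242)
(R + f(-1, 23))² = (242 + (10 - 1)/(23 - 1))² = (242 + 9/22)² = (5333/22)² = 28440889/484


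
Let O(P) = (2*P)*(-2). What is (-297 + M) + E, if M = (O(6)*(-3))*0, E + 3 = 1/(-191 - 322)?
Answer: -153901/513 ≈ -300.00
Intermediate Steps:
O(P) = -4*P
E = -1540/513 (E = -3 + 1/(-191 - 322) = -3 + 1/(-513) = -3 - 1/513 = -1540/513 ≈ -3.0019)
M = 0 (M = (-4*6*(-3))*0 = -24*(-3)*0 = 72*0 = 0)
(-297 + M) + E = (-297 + 0) - 1540/513 = -297 - 1540/513 = -153901/513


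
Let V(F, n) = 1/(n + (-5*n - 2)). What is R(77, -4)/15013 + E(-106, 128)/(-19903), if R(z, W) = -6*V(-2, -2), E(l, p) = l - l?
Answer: -1/15013 ≈ -6.6609e-5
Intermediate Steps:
E(l, p) = 0
V(F, n) = 1/(-2 - 4*n) (V(F, n) = 1/(n + (-2 - 5*n)) = 1/(-2 - 4*n))
R(z, W) = -1 (R(z, W) = -(-6)/(2 + 4*(-2)) = -(-6)/(2 - 8) = -(-6)/(-6) = -(-6)*(-1)/6 = -6*1/6 = -1)
R(77, -4)/15013 + E(-106, 128)/(-19903) = -1/15013 + 0/(-19903) = -1*1/15013 + 0*(-1/19903) = -1/15013 + 0 = -1/15013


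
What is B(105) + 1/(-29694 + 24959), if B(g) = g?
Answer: 497174/4735 ≈ 105.00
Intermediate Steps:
B(105) + 1/(-29694 + 24959) = 105 + 1/(-29694 + 24959) = 105 + 1/(-4735) = 105 - 1/4735 = 497174/4735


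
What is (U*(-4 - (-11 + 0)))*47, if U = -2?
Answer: -658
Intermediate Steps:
(U*(-4 - (-11 + 0)))*47 = -2*(-4 - (-11 + 0))*47 = -2*(-4 - 1*(-11))*47 = -2*(-4 + 11)*47 = -2*7*47 = -14*47 = -658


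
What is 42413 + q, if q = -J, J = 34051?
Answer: 8362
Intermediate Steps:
q = -34051 (q = -1*34051 = -34051)
42413 + q = 42413 - 34051 = 8362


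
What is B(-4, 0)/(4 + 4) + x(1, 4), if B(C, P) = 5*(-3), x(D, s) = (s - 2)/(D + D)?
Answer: -7/8 ≈ -0.87500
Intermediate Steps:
x(D, s) = (-2 + s)/(2*D) (x(D, s) = (-2 + s)/((2*D)) = (-2 + s)*(1/(2*D)) = (-2 + s)/(2*D))
B(C, P) = -15
B(-4, 0)/(4 + 4) + x(1, 4) = -15/(4 + 4) + (1/2)*(-2 + 4)/1 = -15/8 + (1/2)*1*2 = (1/8)*(-15) + 1 = -15/8 + 1 = -7/8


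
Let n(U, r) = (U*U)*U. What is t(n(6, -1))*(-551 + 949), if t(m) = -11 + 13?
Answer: 796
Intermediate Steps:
n(U, r) = U³ (n(U, r) = U²*U = U³)
t(m) = 2
t(n(6, -1))*(-551 + 949) = 2*(-551 + 949) = 2*398 = 796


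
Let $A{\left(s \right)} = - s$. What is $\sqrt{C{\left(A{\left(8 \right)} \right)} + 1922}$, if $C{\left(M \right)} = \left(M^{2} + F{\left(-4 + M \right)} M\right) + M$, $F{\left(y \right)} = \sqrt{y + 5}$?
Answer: $\sqrt{1978 - 8 i \sqrt{7}} \approx 44.475 - 0.238 i$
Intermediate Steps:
$F{\left(y \right)} = \sqrt{5 + y}$
$C{\left(M \right)} = M + M^{2} + M \sqrt{1 + M}$ ($C{\left(M \right)} = \left(M^{2} + \sqrt{5 + \left(-4 + M\right)} M\right) + M = \left(M^{2} + \sqrt{1 + M} M\right) + M = \left(M^{2} + M \sqrt{1 + M}\right) + M = M + M^{2} + M \sqrt{1 + M}$)
$\sqrt{C{\left(A{\left(8 \right)} \right)} + 1922} = \sqrt{\left(-1\right) 8 \left(1 - 8 + \sqrt{1 - 8}\right) + 1922} = \sqrt{- 8 \left(1 - 8 + \sqrt{1 - 8}\right) + 1922} = \sqrt{- 8 \left(1 - 8 + \sqrt{-7}\right) + 1922} = \sqrt{- 8 \left(1 - 8 + i \sqrt{7}\right) + 1922} = \sqrt{- 8 \left(-7 + i \sqrt{7}\right) + 1922} = \sqrt{\left(56 - 8 i \sqrt{7}\right) + 1922} = \sqrt{1978 - 8 i \sqrt{7}}$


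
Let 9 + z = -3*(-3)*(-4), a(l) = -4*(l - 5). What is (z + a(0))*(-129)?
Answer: 3225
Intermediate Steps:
a(l) = 20 - 4*l (a(l) = -4*(-5 + l) = 20 - 4*l)
z = -45 (z = -9 - 3*(-3)*(-4) = -9 + 9*(-4) = -9 - 36 = -45)
(z + a(0))*(-129) = (-45 + (20 - 4*0))*(-129) = (-45 + (20 + 0))*(-129) = (-45 + 20)*(-129) = -25*(-129) = 3225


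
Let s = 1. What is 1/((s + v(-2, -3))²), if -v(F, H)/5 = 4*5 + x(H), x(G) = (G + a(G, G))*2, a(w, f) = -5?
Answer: 1/361 ≈ 0.0027701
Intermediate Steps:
x(G) = -10 + 2*G (x(G) = (G - 5)*2 = (-5 + G)*2 = -10 + 2*G)
v(F, H) = -50 - 10*H (v(F, H) = -5*(4*5 + (-10 + 2*H)) = -5*(20 + (-10 + 2*H)) = -5*(10 + 2*H) = -50 - 10*H)
1/((s + v(-2, -3))²) = 1/((1 + (-50 - 10*(-3)))²) = 1/((1 + (-50 + 30))²) = 1/((1 - 20)²) = 1/((-19)²) = 1/361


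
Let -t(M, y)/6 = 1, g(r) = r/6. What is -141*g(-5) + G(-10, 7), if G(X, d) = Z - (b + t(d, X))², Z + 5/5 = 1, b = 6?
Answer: 235/2 ≈ 117.50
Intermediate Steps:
g(r) = r/6 (g(r) = r*(⅙) = r/6)
t(M, y) = -6 (t(M, y) = -6*1 = -6)
Z = 0 (Z = -1 + 1 = 0)
G(X, d) = 0 (G(X, d) = 0 - (6 - 6)² = 0 - 1*0² = 0 - 1*0 = 0 + 0 = 0)
-141*g(-5) + G(-10, 7) = -47*(-5)/2 + 0 = -141*(-⅚) + 0 = 235/2 + 0 = 235/2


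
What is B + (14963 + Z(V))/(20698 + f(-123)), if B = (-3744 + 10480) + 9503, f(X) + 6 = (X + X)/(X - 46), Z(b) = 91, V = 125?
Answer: 28396738746/1748597 ≈ 16240.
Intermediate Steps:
f(X) = -6 + 2*X/(-46 + X) (f(X) = -6 + (X + X)/(X - 46) = -6 + (2*X)/(-46 + X) = -6 + 2*X/(-46 + X))
B = 16239 (B = 6736 + 9503 = 16239)
B + (14963 + Z(V))/(20698 + f(-123)) = 16239 + (14963 + 91)/(20698 + 4*(69 - 1*(-123))/(-46 - 123)) = 16239 + 15054/(20698 + 4*(69 + 123)/(-169)) = 16239 + 15054/(20698 + 4*(-1/169)*192) = 16239 + 15054/(20698 - 768/169) = 16239 + 15054/(3497194/169) = 16239 + 15054*(169/3497194) = 16239 + 1272063/1748597 = 28396738746/1748597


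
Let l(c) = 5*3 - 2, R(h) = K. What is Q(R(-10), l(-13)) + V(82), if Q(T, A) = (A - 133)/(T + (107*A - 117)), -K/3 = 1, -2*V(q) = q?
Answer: -52231/1271 ≈ -41.094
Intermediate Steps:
V(q) = -q/2
K = -3 (K = -3*1 = -3)
R(h) = -3
l(c) = 13 (l(c) = 15 - 2 = 13)
Q(T, A) = (-133 + A)/(-117 + T + 107*A) (Q(T, A) = (-133 + A)/(T + (-117 + 107*A)) = (-133 + A)/(-117 + T + 107*A))
Q(R(-10), l(-13)) + V(82) = (-133 + 13)/(-117 - 3 + 107*13) - ½*82 = -120/(-117 - 3 + 1391) - 41 = -120/1271 - 41 = -52231/1271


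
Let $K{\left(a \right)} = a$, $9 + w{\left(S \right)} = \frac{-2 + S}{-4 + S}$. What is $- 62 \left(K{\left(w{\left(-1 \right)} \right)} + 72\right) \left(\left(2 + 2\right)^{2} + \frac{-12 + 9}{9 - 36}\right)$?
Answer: $- \frac{190588}{3} \approx -63529.0$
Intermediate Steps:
$w{\left(S \right)} = -9 + \frac{-2 + S}{-4 + S}$
$- 62 \left(K{\left(w{\left(-1 \right)} \right)} + 72\right) \left(\left(2 + 2\right)^{2} + \frac{-12 + 9}{9 - 36}\right) = - 62 \left(\frac{2 \left(17 - -4\right)}{-4 - 1} + 72\right) \left(\left(2 + 2\right)^{2} + \frac{-12 + 9}{9 - 36}\right) = - 62 \left(\frac{2 \left(17 + 4\right)}{-5} + 72\right) \left(4^{2} - \frac{3}{-27}\right) = - 62 \left(2 \left(- \frac{1}{5}\right) 21 + 72\right) \left(16 - - \frac{1}{9}\right) = - 62 \left(- \frac{42}{5} + 72\right) \left(16 + \frac{1}{9}\right) = - 62 \cdot \frac{318}{5} \cdot \frac{145}{9} = \left(-62\right) \frac{3074}{3} = - \frac{190588}{3}$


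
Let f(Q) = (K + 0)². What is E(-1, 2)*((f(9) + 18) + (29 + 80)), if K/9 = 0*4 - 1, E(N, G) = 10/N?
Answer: -2080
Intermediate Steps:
K = -9 (K = 9*(0*4 - 1) = 9*(0 - 1) = 9*(-1) = -9)
f(Q) = 81 (f(Q) = (-9 + 0)² = (-9)² = 81)
E(-1, 2)*((f(9) + 18) + (29 + 80)) = (10/(-1))*((81 + 18) + (29 + 80)) = (10*(-1))*(99 + 109) = -10*208 = -2080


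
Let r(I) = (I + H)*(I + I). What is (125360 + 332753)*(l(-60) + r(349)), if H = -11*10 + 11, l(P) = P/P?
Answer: 79941176613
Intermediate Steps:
l(P) = 1
H = -99 (H = -110 + 11 = -99)
r(I) = 2*I*(-99 + I) (r(I) = (I - 99)*(I + I) = (-99 + I)*(2*I) = 2*I*(-99 + I))
(125360 + 332753)*(l(-60) + r(349)) = (125360 + 332753)*(1 + 2*349*(-99 + 349)) = 458113*(1 + 2*349*250) = 458113*(1 + 174500) = 458113*174501 = 79941176613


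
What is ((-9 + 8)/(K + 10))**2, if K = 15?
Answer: 1/625 ≈ 0.0016000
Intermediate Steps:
((-9 + 8)/(K + 10))**2 = ((-9 + 8)/(15 + 10))**2 = (-1/25)**2 = 1/625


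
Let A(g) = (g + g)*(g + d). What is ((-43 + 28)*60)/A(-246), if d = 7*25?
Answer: -75/2911 ≈ -0.025764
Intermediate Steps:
d = 175
A(g) = 2*g*(175 + g) (A(g) = (g + g)*(g + 175) = (2*g)*(175 + g) = 2*g*(175 + g))
((-43 + 28)*60)/A(-246) = ((-43 + 28)*60)/((2*(-246)*(175 - 246))) = (-15*60)/((2*(-246)*(-71))) = -900/34932 = -900*1/34932 = -75/2911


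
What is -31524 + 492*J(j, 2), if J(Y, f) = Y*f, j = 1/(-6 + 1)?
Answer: -158604/5 ≈ -31721.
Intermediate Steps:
j = -⅕ (j = 1/(-5) = -⅕ ≈ -0.20000)
-31524 + 492*J(j, 2) = -31524 + 492*(-⅕*2) = -31524 + 492*(-⅖) = -31524 - 984/5 = -158604/5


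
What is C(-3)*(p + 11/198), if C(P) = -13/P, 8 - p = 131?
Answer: -28769/54 ≈ -532.76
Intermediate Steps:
p = -123 (p = 8 - 1*131 = 8 - 131 = -123)
C(-3)*(p + 11/198) = (-13/(-3))*(-123 + 11/198) = (-13*(-1/3))*(-123 + 11*(1/198)) = 13*(-123 + 1/18)/3 = (13/3)*(-2213/18) = -28769/54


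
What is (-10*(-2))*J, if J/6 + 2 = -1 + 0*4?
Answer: -360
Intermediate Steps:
J = -18 (J = -12 + 6*(-1 + 0*4) = -12 + 6*(-1 + 0) = -12 + 6*(-1) = -12 - 6 = -18)
(-10*(-2))*J = -10*(-2)*(-18) = 20*(-18) = -360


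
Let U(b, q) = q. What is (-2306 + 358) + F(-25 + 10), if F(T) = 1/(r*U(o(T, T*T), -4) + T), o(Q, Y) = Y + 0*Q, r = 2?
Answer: -44805/23 ≈ -1948.0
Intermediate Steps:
o(Q, Y) = Y (o(Q, Y) = Y + 0 = Y)
F(T) = 1/(-8 + T) (F(T) = 1/(2*(-4) + T) = 1/(-8 + T))
(-2306 + 358) + F(-25 + 10) = (-2306 + 358) + 1/(-8 + (-25 + 10)) = -1948 + 1/(-8 - 15) = -1948 + 1/(-23) = -1948 - 1/23 = -44805/23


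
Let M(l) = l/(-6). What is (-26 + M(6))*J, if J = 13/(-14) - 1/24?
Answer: 1467/56 ≈ 26.196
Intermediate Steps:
M(l) = -l/6 (M(l) = l*(-⅙) = -l/6)
J = -163/168 (J = 13*(-1/14) - 1*1/24 = -13/14 - 1/24 = -163/168 ≈ -0.97024)
(-26 + M(6))*J = (-26 - ⅙*6)*(-163/168) = (-26 - 1)*(-163/168) = -27*(-163/168) = 1467/56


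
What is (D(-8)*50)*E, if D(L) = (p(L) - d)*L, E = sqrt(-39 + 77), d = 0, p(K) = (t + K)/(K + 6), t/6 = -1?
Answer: -2800*sqrt(38) ≈ -17260.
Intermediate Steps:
t = -6 (t = 6*(-1) = -6)
p(K) = (-6 + K)/(6 + K) (p(K) = (-6 + K)/(K + 6) = (-6 + K)/(6 + K))
E = sqrt(38) ≈ 6.1644
D(L) = L*(-6 + L)/(6 + L) (D(L) = ((-6 + L)/(6 + L) - 1*0)*L = ((-6 + L)/(6 + L) + 0)*L = ((-6 + L)/(6 + L))*L = L*(-6 + L)/(6 + L))
(D(-8)*50)*E = (-8*(-6 - 8)/(6 - 8)*50)*sqrt(38) = (-8*(-14)/(-2)*50)*sqrt(38) = (-8*(-1/2)*(-14)*50)*sqrt(38) = (-56*50)*sqrt(38) = -2800*sqrt(38)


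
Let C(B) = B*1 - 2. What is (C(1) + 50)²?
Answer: 2401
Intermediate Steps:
C(B) = -2 + B (C(B) = B - 2 = -2 + B)
(C(1) + 50)² = ((-2 + 1) + 50)² = (-1 + 50)² = 49² = 2401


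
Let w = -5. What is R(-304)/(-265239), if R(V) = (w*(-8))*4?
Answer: -160/265239 ≈ -0.00060323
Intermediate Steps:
R(V) = 160 (R(V) = -5*(-8)*4 = 40*4 = 160)
R(-304)/(-265239) = 160/(-265239) = 160*(-1/265239) = -160/265239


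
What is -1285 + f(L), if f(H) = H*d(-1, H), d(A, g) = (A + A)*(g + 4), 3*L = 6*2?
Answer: -1349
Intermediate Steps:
L = 4 (L = (6*2)/3 = (⅓)*12 = 4)
d(A, g) = 2*A*(4 + g) (d(A, g) = (2*A)*(4 + g) = 2*A*(4 + g))
f(H) = H*(-8 - 2*H) (f(H) = H*(2*(-1)*(4 + H)) = H*(-8 - 2*H))
-1285 + f(L) = -1285 - 2*4*(4 + 4) = -1285 - 2*4*8 = -1285 - 64 = -1349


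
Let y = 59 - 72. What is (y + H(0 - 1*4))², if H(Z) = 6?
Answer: 49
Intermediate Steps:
y = -13
(y + H(0 - 1*4))² = (-13 + 6)² = (-7)² = 49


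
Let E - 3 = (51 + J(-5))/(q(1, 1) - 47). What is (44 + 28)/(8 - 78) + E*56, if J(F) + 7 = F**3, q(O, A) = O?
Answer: 213792/805 ≈ 265.58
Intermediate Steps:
J(F) = -7 + F**3
E = 219/46 (E = 3 + (51 + (-7 + (-5)**3))/(1 - 47) = 3 + (51 + (-7 - 125))/(-46) = 3 + (51 - 132)*(-1/46) = 3 - 81*(-1/46) = 3 + 81/46 = 219/46 ≈ 4.7609)
(44 + 28)/(8 - 78) + E*56 = (44 + 28)/(8 - 78) + (219/46)*56 = 72/(-70) + 6132/23 = 72*(-1/70) + 6132/23 = -36/35 + 6132/23 = 213792/805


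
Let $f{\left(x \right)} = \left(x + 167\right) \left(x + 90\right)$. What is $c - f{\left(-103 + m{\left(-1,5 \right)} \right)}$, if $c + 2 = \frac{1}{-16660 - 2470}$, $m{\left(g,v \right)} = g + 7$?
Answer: $\frac{9335439}{19130} \approx 488.0$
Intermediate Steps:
$m{\left(g,v \right)} = 7 + g$
$c = - \frac{38261}{19130}$ ($c = -2 + \frac{1}{-16660 - 2470} = -2 + \frac{1}{-19130} = -2 - \frac{1}{19130} = - \frac{38261}{19130} \approx -2.0001$)
$f{\left(x \right)} = \left(90 + x\right) \left(167 + x\right)$ ($f{\left(x \right)} = \left(167 + x\right) \left(90 + x\right) = \left(90 + x\right) \left(167 + x\right)$)
$c - f{\left(-103 + m{\left(-1,5 \right)} \right)} = - \frac{38261}{19130} - \left(15030 + \left(-103 + \left(7 - 1\right)\right)^{2} + 257 \left(-103 + \left(7 - 1\right)\right)\right) = - \frac{38261}{19130} - \left(15030 + \left(-103 + 6\right)^{2} + 257 \left(-103 + 6\right)\right) = - \frac{38261}{19130} - \left(15030 + \left(-97\right)^{2} + 257 \left(-97\right)\right) = - \frac{38261}{19130} - \left(15030 + 9409 - 24929\right) = - \frac{38261}{19130} - -490 = - \frac{38261}{19130} + 490 = \frac{9335439}{19130}$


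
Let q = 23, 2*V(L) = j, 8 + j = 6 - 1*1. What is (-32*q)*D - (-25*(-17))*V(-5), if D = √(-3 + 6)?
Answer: 1275/2 - 736*√3 ≈ -637.29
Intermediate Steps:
j = -3 (j = -8 + (6 - 1*1) = -8 + (6 - 1) = -8 + 5 = -3)
V(L) = -3/2 (V(L) = (½)*(-3) = -3/2)
D = √3 ≈ 1.7320
(-32*q)*D - (-25*(-17))*V(-5) = (-32*23)*√3 - (-25*(-17))*(-3)/2 = -736*√3 - 425*(-3)/2 = -736*√3 - 1*(-1275/2) = -736*√3 + 1275/2 = 1275/2 - 736*√3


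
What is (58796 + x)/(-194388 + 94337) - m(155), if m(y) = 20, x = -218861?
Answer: -1840955/100051 ≈ -18.400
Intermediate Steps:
(58796 + x)/(-194388 + 94337) - m(155) = (58796 - 218861)/(-194388 + 94337) - 1*20 = -160065/(-100051) - 20 = -160065*(-1/100051) - 20 = 160065/100051 - 20 = -1840955/100051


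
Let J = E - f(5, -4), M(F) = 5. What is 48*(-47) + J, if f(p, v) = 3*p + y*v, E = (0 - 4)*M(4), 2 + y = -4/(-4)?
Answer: -2295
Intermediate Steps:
y = -1 (y = -2 - 4/(-4) = -2 - 4*(-¼) = -2 + 1 = -1)
E = -20 (E = (0 - 4)*5 = -4*5 = -20)
f(p, v) = -v + 3*p (f(p, v) = 3*p - v = -v + 3*p)
J = -39 (J = -20 - (-1*(-4) + 3*5) = -20 - (4 + 15) = -20 - 1*19 = -20 - 19 = -39)
48*(-47) + J = 48*(-47) - 39 = -2256 - 39 = -2295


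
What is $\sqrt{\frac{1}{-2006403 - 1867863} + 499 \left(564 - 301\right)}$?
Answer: $\frac{\sqrt{218873234127927434}}{1291422} \approx 362.27$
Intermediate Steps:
$\sqrt{\frac{1}{-2006403 - 1867863} + 499 \left(564 - 301\right)} = \sqrt{\frac{1}{-3874266} + 499 \cdot 263} = \sqrt{- \frac{1}{3874266} + 131237} = \sqrt{\frac{508447047041}{3874266}} = \frac{\sqrt{218873234127927434}}{1291422}$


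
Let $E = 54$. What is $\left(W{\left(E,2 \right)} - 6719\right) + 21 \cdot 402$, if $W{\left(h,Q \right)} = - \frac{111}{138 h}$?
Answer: $\frac{4279895}{2484} \approx 1723.0$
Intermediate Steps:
$W{\left(h,Q \right)} = - \frac{37}{46 h}$ ($W{\left(h,Q \right)} = - 111 \frac{1}{138 h} = - \frac{37}{46 h}$)
$\left(W{\left(E,2 \right)} - 6719\right) + 21 \cdot 402 = \left(- \frac{37}{46 \cdot 54} - 6719\right) + 21 \cdot 402 = \left(\left(- \frac{37}{46}\right) \frac{1}{54} - 6719\right) + 8442 = \left(- \frac{37}{2484} - 6719\right) + 8442 = - \frac{16690033}{2484} + 8442 = \frac{4279895}{2484}$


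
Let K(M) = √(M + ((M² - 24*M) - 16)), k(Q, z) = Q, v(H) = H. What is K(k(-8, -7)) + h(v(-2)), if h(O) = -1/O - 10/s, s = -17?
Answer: 37/34 + 2*√58 ≈ 16.320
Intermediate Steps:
h(O) = 10/17 - 1/O (h(O) = -1/O - 10/(-17) = -1/O - 10*(-1/17) = -1/O + 10/17 = 10/17 - 1/O)
K(M) = √(-16 + M² - 23*M) (K(M) = √(M + (-16 + M² - 24*M)) = √(-16 + M² - 23*M))
K(k(-8, -7)) + h(v(-2)) = √(-16 + (-8)² - 23*(-8)) + (10/17 - 1/(-2)) = √(-16 + 64 + 184) + (10/17 - 1*(-½)) = √232 + (10/17 + ½) = 2*√58 + 37/34 = 37/34 + 2*√58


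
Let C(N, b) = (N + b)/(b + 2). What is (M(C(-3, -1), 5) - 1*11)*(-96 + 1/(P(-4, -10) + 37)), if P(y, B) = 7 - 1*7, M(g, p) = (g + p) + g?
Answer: 49714/37 ≈ 1343.6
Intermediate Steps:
C(N, b) = (N + b)/(2 + b)
M(g, p) = p + 2*g
P(y, B) = 0 (P(y, B) = 7 - 7 = 0)
(M(C(-3, -1), 5) - 1*11)*(-96 + 1/(P(-4, -10) + 37)) = ((5 + 2*((-3 - 1)/(2 - 1))) - 1*11)*(-96 + 1/(0 + 37)) = ((5 + 2*(-4/1)) - 11)*(-96 + 1/37) = ((5 + 2*(1*(-4))) - 11)*(-96 + 1/37) = ((5 + 2*(-4)) - 11)*(-3551/37) = ((5 - 8) - 11)*(-3551/37) = (-3 - 11)*(-3551/37) = -14*(-3551/37) = 49714/37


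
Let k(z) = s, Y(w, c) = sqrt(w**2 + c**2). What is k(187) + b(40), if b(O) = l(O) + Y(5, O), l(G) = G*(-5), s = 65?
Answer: -135 + 5*sqrt(65) ≈ -94.689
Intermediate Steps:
Y(w, c) = sqrt(c**2 + w**2)
k(z) = 65
l(G) = -5*G
b(O) = sqrt(25 + O**2) - 5*O (b(O) = -5*O + sqrt(O**2 + 5**2) = -5*O + sqrt(O**2 + 25) = -5*O + sqrt(25 + O**2) = sqrt(25 + O**2) - 5*O)
k(187) + b(40) = 65 + (sqrt(25 + 40**2) - 5*40) = 65 + (sqrt(25 + 1600) - 200) = 65 + (sqrt(1625) - 200) = 65 + (5*sqrt(65) - 200) = 65 + (-200 + 5*sqrt(65)) = -135 + 5*sqrt(65)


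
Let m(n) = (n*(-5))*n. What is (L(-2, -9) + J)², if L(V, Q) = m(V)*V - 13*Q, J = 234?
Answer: 152881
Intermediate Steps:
m(n) = -5*n² (m(n) = (-5*n)*n = -5*n²)
L(V, Q) = -13*Q - 5*V³ (L(V, Q) = (-5*V²)*V - 13*Q = -5*V³ - 13*Q = -13*Q - 5*V³)
(L(-2, -9) + J)² = ((-13*(-9) - 5*(-2)³) + 234)² = ((117 - 5*(-8)) + 234)² = ((117 + 40) + 234)² = (157 + 234)² = 391² = 152881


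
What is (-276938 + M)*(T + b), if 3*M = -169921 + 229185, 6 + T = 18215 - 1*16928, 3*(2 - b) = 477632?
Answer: 365547273650/9 ≈ 4.0616e+10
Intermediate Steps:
b = -477626/3 (b = 2 - ⅓*477632 = 2 - 477632/3 = -477626/3 ≈ -1.5921e+5)
T = 1281 (T = -6 + (18215 - 1*16928) = -6 + (18215 - 16928) = -6 + 1287 = 1281)
M = 59264/3 (M = (-169921 + 229185)/3 = (⅓)*59264 = 59264/3 ≈ 19755.)
(-276938 + M)*(T + b) = (-276938 + 59264/3)*(1281 - 477626/3) = -771550/3*(-473783/3) = 365547273650/9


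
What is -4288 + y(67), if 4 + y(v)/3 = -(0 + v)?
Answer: -4501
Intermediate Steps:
y(v) = -12 - 3*v (y(v) = -12 + 3*(-(0 + v)) = -12 + 3*(-v) = -12 - 3*v)
-4288 + y(67) = -4288 + (-12 - 3*67) = -4288 + (-12 - 201) = -4288 - 213 = -4501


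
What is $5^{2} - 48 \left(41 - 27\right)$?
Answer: $-647$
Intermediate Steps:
$5^{2} - 48 \left(41 - 27\right) = 25 - 672 = -647$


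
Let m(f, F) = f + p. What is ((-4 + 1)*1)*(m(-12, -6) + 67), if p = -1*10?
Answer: -135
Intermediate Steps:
p = -10
m(f, F) = -10 + f (m(f, F) = f - 10 = -10 + f)
((-4 + 1)*1)*(m(-12, -6) + 67) = ((-4 + 1)*1)*((-10 - 12) + 67) = (-3*1)*(-22 + 67) = -3*45 = -135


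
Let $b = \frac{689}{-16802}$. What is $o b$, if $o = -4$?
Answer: $\frac{1378}{8401} \approx 0.16403$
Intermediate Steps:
$b = - \frac{689}{16802}$ ($b = 689 \left(- \frac{1}{16802}\right) = - \frac{689}{16802} \approx -0.041007$)
$o b = \left(-4\right) \left(- \frac{689}{16802}\right) = \frac{1378}{8401}$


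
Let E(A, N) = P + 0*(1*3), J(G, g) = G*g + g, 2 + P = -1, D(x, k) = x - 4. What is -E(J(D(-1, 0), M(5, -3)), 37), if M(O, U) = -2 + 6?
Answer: 3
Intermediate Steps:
M(O, U) = 4
D(x, k) = -4 + x
P = -3 (P = -2 - 1 = -3)
J(G, g) = g + G*g
E(A, N) = -3 (E(A, N) = -3 + 0*(1*3) = -3 + 0*3 = -3 + 0 = -3)
-E(J(D(-1, 0), M(5, -3)), 37) = -1*(-3) = 3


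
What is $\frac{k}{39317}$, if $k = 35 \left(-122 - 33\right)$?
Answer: $- \frac{5425}{39317} \approx -0.13798$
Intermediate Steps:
$k = -5425$ ($k = 35 \left(-155\right) = -5425$)
$\frac{k}{39317} = - \frac{5425}{39317}$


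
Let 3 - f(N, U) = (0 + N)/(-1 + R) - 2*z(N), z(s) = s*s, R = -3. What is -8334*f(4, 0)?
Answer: -300024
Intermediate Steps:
z(s) = s²
f(N, U) = 3 + 2*N² + N/4 (f(N, U) = 3 - ((0 + N)/(-1 - 3) - 2*N²) = 3 - (N/(-4) - 2*N²) = 3 - (N*(-¼) - 2*N²) = 3 - (-N/4 - 2*N²) = 3 - (-2*N² - N/4) = 3 + (2*N² + N/4) = 3 + 2*N² + N/4)
-8334*f(4, 0) = -8334*(3 + 2*4² + (¼)*4) = -8334*(3 + 2*16 + 1) = -8334*(3 + 32 + 1) = -8334*36 = -300024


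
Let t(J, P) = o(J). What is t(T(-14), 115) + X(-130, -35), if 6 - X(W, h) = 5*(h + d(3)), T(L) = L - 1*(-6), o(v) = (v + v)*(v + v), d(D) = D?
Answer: 422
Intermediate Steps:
o(v) = 4*v**2 (o(v) = (2*v)*(2*v) = 4*v**2)
T(L) = 6 + L (T(L) = L + 6 = 6 + L)
X(W, h) = -9 - 5*h (X(W, h) = 6 - 5*(h + 3) = 6 - 5*(3 + h) = 6 - (15 + 5*h) = 6 + (-15 - 5*h) = -9 - 5*h)
t(J, P) = 4*J**2
t(T(-14), 115) + X(-130, -35) = 4*(6 - 14)**2 + (-9 - 5*(-35)) = 4*(-8)**2 + (-9 + 175) = 4*64 + 166 = 256 + 166 = 422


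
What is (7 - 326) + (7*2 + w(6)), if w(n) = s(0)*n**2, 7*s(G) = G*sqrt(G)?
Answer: -305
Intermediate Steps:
s(G) = G**(3/2)/7 (s(G) = (G*sqrt(G))/7 = G**(3/2)/7)
w(n) = 0 (w(n) = (0**(3/2)/7)*n**2 = ((1/7)*0)*n**2 = 0*n**2 = 0)
(7 - 326) + (7*2 + w(6)) = (7 - 326) + (7*2 + 0) = -319 + (14 + 0) = -319 + 14 = -305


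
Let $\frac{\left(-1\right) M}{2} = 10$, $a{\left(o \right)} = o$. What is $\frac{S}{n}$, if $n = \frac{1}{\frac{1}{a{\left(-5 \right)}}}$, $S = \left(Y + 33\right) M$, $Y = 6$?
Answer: $156$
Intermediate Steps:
$M = -20$ ($M = \left(-2\right) 10 = -20$)
$S = -780$ ($S = \left(6 + 33\right) \left(-20\right) = 39 \left(-20\right) = -780$)
$n = -5$ ($n = \frac{1}{\frac{1}{-5}} = \frac{1}{- \frac{1}{5}} = -5$)
$\frac{S}{n} = - \frac{780}{-5} = \left(-780\right) \left(- \frac{1}{5}\right) = 156$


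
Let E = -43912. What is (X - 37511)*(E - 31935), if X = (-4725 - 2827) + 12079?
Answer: 2501737448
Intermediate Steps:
X = 4527 (X = -7552 + 12079 = 4527)
(X - 37511)*(E - 31935) = (4527 - 37511)*(-43912 - 31935) = -32984*(-75847) = 2501737448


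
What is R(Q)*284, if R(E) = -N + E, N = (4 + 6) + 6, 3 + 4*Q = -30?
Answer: -6887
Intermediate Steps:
Q = -33/4 (Q = -3/4 + (1/4)*(-30) = -3/4 - 15/2 = -33/4 ≈ -8.2500)
N = 16 (N = 10 + 6 = 16)
R(E) = -16 + E (R(E) = -1*16 + E = -16 + E)
R(Q)*284 = (-16 - 33/4)*284 = -97/4*284 = -6887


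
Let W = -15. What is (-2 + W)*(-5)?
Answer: 85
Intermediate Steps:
(-2 + W)*(-5) = (-2 - 15)*(-5) = -17*(-5) = 85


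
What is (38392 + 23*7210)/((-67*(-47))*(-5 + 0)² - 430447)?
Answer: -102111/175861 ≈ -0.58064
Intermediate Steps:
(38392 + 23*7210)/((-67*(-47))*(-5 + 0)² - 430447) = (38392 + 165830)/(3149*(-5)² - 430447) = 204222/(3149*25 - 430447) = 204222/(78725 - 430447) = 204222/(-351722) = 204222*(-1/351722) = -102111/175861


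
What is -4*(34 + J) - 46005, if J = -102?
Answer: -45733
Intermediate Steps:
-4*(34 + J) - 46005 = -4*(34 - 102) - 46005 = -4*(-68) - 46005 = 272 - 46005 = -45733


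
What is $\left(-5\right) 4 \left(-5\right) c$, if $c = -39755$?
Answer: $-3975500$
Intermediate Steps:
$\left(-5\right) 4 \left(-5\right) c = \left(-5\right) 4 \left(-5\right) \left(-39755\right) = \left(-20\right) \left(-5\right) \left(-39755\right) = 100 \left(-39755\right) = -3975500$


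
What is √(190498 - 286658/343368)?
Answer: √155971648680007/28614 ≈ 436.46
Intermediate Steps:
√(190498 - 286658/343368) = √(190498 - 286658*1/343368) = √(190498 - 143329/171684) = √(32705315303/171684) = √155971648680007/28614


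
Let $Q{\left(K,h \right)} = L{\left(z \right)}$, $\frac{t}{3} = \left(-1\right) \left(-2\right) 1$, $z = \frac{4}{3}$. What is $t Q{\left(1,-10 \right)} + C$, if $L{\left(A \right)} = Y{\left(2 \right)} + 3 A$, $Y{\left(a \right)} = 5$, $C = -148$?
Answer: $-94$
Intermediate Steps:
$z = \frac{4}{3}$ ($z = 4 \cdot \frac{1}{3} = \frac{4}{3} \approx 1.3333$)
$t = 6$ ($t = 3 \left(-1\right) \left(-2\right) 1 = 3 \cdot 2 \cdot 1 = 3 \cdot 2 = 6$)
$L{\left(A \right)} = 5 + 3 A$
$Q{\left(K,h \right)} = 9$ ($Q{\left(K,h \right)} = 5 + 3 \cdot \frac{4}{3} = 5 + 4 = 9$)
$t Q{\left(1,-10 \right)} + C = 6 \cdot 9 - 148 = 54 - 148 = -94$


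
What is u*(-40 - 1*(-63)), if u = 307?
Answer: 7061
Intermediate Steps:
u*(-40 - 1*(-63)) = 307*(-40 - 1*(-63)) = 307*(-40 + 63) = 307*23 = 7061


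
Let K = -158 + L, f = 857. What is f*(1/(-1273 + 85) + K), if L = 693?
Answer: 544691203/1188 ≈ 4.5849e+5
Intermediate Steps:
K = 535 (K = -158 + 693 = 535)
f*(1/(-1273 + 85) + K) = 857*(1/(-1273 + 85) + 535) = 857*(1/(-1188) + 535) = 857*(-1/1188 + 535) = 857*(635579/1188) = 544691203/1188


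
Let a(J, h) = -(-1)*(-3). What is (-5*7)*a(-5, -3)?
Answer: 105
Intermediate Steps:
a(J, h) = -3 (a(J, h) = -1*3 = -3)
(-5*7)*a(-5, -3) = -5*7*(-3) = -35*(-3) = 105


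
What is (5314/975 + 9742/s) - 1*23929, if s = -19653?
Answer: -152808261161/6387225 ≈ -23924.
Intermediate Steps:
(5314/975 + 9742/s) - 1*23929 = (5314/975 + 9742/(-19653)) - 1*23929 = (5314*(1/975) + 9742*(-1/19653)) - 23929 = (5314/975 - 9742/19653) - 23929 = 31645864/6387225 - 23929 = -152808261161/6387225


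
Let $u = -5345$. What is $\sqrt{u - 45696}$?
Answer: $i \sqrt{51041} \approx 225.92 i$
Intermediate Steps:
$\sqrt{u - 45696} = \sqrt{-5345 - 45696} = \sqrt{-51041} = i \sqrt{51041}$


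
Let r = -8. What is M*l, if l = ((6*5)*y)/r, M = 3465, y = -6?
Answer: 155925/2 ≈ 77963.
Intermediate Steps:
l = 45/2 (l = ((6*5)*(-6))/(-8) = (30*(-6))*(-1/8) = -180*(-1/8) = 45/2 ≈ 22.500)
M*l = 3465*(45/2) = 155925/2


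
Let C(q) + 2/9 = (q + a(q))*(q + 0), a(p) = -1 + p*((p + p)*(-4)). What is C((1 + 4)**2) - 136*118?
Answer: -1264034/9 ≈ -1.4045e+5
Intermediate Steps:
a(p) = -1 - 8*p**2 (a(p) = -1 + p*((2*p)*(-4)) = -1 + p*(-8*p) = -1 - 8*p**2)
C(q) = -2/9 + q*(-1 + q - 8*q**2) (C(q) = -2/9 + (q + (-1 - 8*q**2))*(q + 0) = -2/9 + (-1 + q - 8*q**2)*q = -2/9 + q*(-1 + q - 8*q**2))
C((1 + 4)**2) - 136*118 = (-2/9 + ((1 + 4)**2)**2 - (1 + 4)**2 - 8*(1 + 4)**6) - 136*118 = (-2/9 + (5**2)**2 - 1*5**2 - 8*(5**2)**3) - 16048 = (-2/9 + 25**2 - 1*25 - 8*25**3) - 16048 = (-2/9 + 625 - 25 - 8*15625) - 16048 = (-2/9 + 625 - 25 - 125000) - 16048 = -1119602/9 - 16048 = -1264034/9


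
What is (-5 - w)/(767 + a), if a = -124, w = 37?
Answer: -42/643 ≈ -0.065319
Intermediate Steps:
(-5 - w)/(767 + a) = (-5 - 1*37)/(767 - 124) = (-5 - 37)/643 = -42*1/643 = -42/643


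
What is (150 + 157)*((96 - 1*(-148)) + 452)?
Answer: 213672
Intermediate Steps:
(150 + 157)*((96 - 1*(-148)) + 452) = 307*((96 + 148) + 452) = 307*(244 + 452) = 307*696 = 213672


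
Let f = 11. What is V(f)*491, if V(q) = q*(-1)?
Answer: -5401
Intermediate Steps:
V(q) = -q
V(f)*491 = -1*11*491 = -11*491 = -5401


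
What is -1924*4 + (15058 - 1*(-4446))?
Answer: 11808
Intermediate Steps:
-1924*4 + (15058 - 1*(-4446)) = -7696 + (15058 + 4446) = -7696 + 19504 = 11808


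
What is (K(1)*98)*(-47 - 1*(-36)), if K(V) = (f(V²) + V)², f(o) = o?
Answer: -4312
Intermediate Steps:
K(V) = (V + V²)² (K(V) = (V² + V)² = (V + V²)²)
(K(1)*98)*(-47 - 1*(-36)) = ((1²*(1 + 1)²)*98)*(-47 - 1*(-36)) = ((1*2²)*98)*(-47 + 36) = ((1*4)*98)*(-11) = (4*98)*(-11) = 392*(-11) = -4312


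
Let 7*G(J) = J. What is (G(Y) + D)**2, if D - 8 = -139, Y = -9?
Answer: 857476/49 ≈ 17500.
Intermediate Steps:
G(J) = J/7
D = -131 (D = 8 - 139 = -131)
(G(Y) + D)**2 = ((1/7)*(-9) - 131)**2 = (-9/7 - 131)**2 = (-926/7)**2 = 857476/49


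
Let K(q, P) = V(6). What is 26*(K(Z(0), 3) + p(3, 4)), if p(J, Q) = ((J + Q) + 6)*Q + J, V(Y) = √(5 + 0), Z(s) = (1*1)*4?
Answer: 1430 + 26*√5 ≈ 1488.1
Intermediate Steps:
Z(s) = 4 (Z(s) = 1*4 = 4)
V(Y) = √5
p(J, Q) = J + Q*(6 + J + Q) (p(J, Q) = (6 + J + Q)*Q + J = Q*(6 + J + Q) + J = J + Q*(6 + J + Q))
K(q, P) = √5
26*(K(Z(0), 3) + p(3, 4)) = 26*(√5 + (3 + 4² + 6*4 + 3*4)) = 26*(√5 + (3 + 16 + 24 + 12)) = 26*(√5 + 55) = 26*(55 + √5) = 1430 + 26*√5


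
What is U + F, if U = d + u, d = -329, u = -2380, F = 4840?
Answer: 2131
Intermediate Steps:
U = -2709 (U = -329 - 2380 = -2709)
U + F = -2709 + 4840 = 2131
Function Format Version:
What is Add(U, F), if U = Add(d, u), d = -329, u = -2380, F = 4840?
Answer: 2131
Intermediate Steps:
U = -2709 (U = Add(-329, -2380) = -2709)
Add(U, F) = Add(-2709, 4840) = 2131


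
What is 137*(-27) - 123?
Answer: -3822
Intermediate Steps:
137*(-27) - 123 = -3699 - 123 = -3822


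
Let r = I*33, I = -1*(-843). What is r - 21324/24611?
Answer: 684632085/24611 ≈ 27818.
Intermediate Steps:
I = 843
r = 27819 (r = 843*33 = 27819)
r - 21324/24611 = 27819 - 21324/24611 = 684632085/24611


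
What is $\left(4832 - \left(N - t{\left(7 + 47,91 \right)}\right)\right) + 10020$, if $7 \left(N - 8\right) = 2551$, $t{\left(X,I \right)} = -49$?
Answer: $\frac{101014}{7} \approx 14431.0$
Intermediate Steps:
$N = \frac{2607}{7}$ ($N = 8 + \frac{1}{7} \cdot 2551 = 8 + \frac{2551}{7} = \frac{2607}{7} \approx 372.43$)
$\left(4832 - \left(N - t{\left(7 + 47,91 \right)}\right)\right) + 10020 = \left(4832 - \frac{2950}{7}\right) + 10020 = \frac{30874}{7} + 10020 = \frac{101014}{7}$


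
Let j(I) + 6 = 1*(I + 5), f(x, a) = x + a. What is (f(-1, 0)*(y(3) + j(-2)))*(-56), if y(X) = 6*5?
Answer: 1512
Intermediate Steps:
f(x, a) = a + x
j(I) = -1 + I (j(I) = -6 + 1*(I + 5) = -6 + 1*(5 + I) = -6 + (5 + I) = -1 + I)
y(X) = 30
(f(-1, 0)*(y(3) + j(-2)))*(-56) = ((0 - 1)*(30 + (-1 - 2)))*(-56) = -(30 - 3)*(-56) = -1*27*(-56) = -27*(-56) = 1512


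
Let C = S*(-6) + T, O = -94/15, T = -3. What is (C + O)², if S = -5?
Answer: 96721/225 ≈ 429.87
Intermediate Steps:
O = -94/15 (O = -94*1/15 = -94/15 ≈ -6.2667)
C = 27 (C = -5*(-6) - 3 = 30 - 3 = 27)
(C + O)² = (27 - 94/15)² = (311/15)² = 96721/225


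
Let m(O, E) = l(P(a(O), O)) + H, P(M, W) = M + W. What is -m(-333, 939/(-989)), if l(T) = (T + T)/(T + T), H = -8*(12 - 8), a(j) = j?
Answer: 31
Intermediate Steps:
H = -32 (H = -8*4 = -32)
l(T) = 1 (l(T) = (2*T)/((2*T)) = (2*T)*(1/(2*T)) = 1)
m(O, E) = -31 (m(O, E) = 1 - 32 = -31)
-m(-333, 939/(-989)) = -1*(-31) = 31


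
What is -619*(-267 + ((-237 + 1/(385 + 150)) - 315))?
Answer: 271223516/535 ≈ 5.0696e+5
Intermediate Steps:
-619*(-267 + ((-237 + 1/(385 + 150)) - 315)) = -619*(-267 + ((-237 + 1/535) - 315)) = -619*(-267 + (-126794/535 - 315)) = -619*(-267 - 295319/535) = -619*(-438164/535) = 271223516/535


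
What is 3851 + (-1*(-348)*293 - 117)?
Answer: 105698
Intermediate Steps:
3851 + (-1*(-348)*293 - 117) = 3851 + (348*293 - 117) = 3851 + (101964 - 117) = 3851 + 101847 = 105698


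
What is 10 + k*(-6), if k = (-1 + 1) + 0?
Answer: 10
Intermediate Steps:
k = 0 (k = 0 + 0 = 0)
10 + k*(-6) = 10 + 0*(-6) = 10 + 0 = 10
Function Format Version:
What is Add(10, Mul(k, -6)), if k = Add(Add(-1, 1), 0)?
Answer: 10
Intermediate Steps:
k = 0 (k = Add(0, 0) = 0)
Add(10, Mul(k, -6)) = Add(10, Mul(0, -6)) = Add(10, 0) = 10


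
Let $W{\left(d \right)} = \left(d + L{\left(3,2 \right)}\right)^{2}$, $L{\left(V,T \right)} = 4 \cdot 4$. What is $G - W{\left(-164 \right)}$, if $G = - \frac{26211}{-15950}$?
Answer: $- \frac{349342589}{15950} \approx -21902.0$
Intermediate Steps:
$L{\left(V,T \right)} = 16$
$G = \frac{26211}{15950}$ ($G = \left(-26211\right) \left(- \frac{1}{15950}\right) = \frac{26211}{15950} \approx 1.6433$)
$W{\left(d \right)} = \left(16 + d\right)^{2}$ ($W{\left(d \right)} = \left(d + 16\right)^{2} = \left(16 + d\right)^{2}$)
$G - W{\left(-164 \right)} = \frac{26211}{15950} - \left(16 - 164\right)^{2} = \frac{26211}{15950} - \left(-148\right)^{2} = \frac{26211}{15950} - 21904 = - \frac{349342589}{15950}$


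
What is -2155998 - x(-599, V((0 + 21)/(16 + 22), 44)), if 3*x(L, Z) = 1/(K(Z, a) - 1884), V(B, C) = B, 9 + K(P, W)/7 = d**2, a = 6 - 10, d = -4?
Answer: -11868768989/5505 ≈ -2.1560e+6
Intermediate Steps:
a = -4
K(P, W) = 49 (K(P, W) = -63 + 7*(-4)**2 = -63 + 7*16 = -63 + 112 = 49)
x(L, Z) = -1/5505 (x(L, Z) = 1/(3*(49 - 1884)) = (1/3)/(-1835) = (1/3)*(-1/1835) = -1/5505)
-2155998 - x(-599, V((0 + 21)/(16 + 22), 44)) = -2155998 - 1*(-1/5505) = -2155998 + 1/5505 = -11868768989/5505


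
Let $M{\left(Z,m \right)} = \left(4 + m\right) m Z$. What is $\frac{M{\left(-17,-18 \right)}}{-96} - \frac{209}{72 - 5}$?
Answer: $\frac{22247}{536} \approx 41.506$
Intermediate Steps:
$M{\left(Z,m \right)} = Z m \left(4 + m\right)$ ($M{\left(Z,m \right)} = \left(4 + m\right) Z m = Z m \left(4 + m\right)$)
$\frac{M{\left(-17,-18 \right)}}{-96} - \frac{209}{72 - 5} = \frac{\left(-17\right) \left(-18\right) \left(4 - 18\right)}{-96} - \frac{209}{72 - 5} = \left(-17\right) \left(-18\right) \left(-14\right) \left(- \frac{1}{96}\right) - \frac{209}{67} = \left(-4284\right) \left(- \frac{1}{96}\right) - \frac{209}{67} = \frac{357}{8} - \frac{209}{67} = \frac{22247}{536}$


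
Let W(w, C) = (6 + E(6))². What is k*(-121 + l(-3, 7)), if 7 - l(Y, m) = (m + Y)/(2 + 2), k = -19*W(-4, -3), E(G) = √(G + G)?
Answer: 104880 + 52440*√3 ≈ 1.9571e+5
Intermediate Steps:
E(G) = √2*√G (E(G) = √(2*G) = √2*√G)
W(w, C) = (6 + 2*√3)² (W(w, C) = (6 + √2*√6)² = (6 + 2*√3)²)
k = -912 - 456*√3 (k = -19*(48 + 24*√3) = -912 - 456*√3 ≈ -1701.8)
l(Y, m) = 7 - Y/4 - m/4 (l(Y, m) = 7 - (m + Y)/(2 + 2) = 7 - (Y + m)/4 = 7 - (Y/4 + m/4) = 7 + (-Y/4 - m/4) = 7 - Y/4 - m/4)
k*(-121 + l(-3, 7)) = (-912 - 456*√3)*(-121 + (7 - ¼*(-3) - ¼*7)) = (-912 - 456*√3)*(-121 + (7 + ¾ - 7/4)) = (-912 - 456*√3)*(-121 + 6) = (-912 - 456*√3)*(-115) = 104880 + 52440*√3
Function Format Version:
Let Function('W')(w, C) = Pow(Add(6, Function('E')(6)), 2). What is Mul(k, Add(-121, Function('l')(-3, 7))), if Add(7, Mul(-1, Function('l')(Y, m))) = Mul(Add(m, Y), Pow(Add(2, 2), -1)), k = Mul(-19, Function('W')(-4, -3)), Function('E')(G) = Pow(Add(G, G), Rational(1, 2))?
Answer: Add(104880, Mul(52440, Pow(3, Rational(1, 2)))) ≈ 1.9571e+5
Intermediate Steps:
Function('E')(G) = Mul(Pow(2, Rational(1, 2)), Pow(G, Rational(1, 2))) (Function('E')(G) = Pow(Mul(2, G), Rational(1, 2)) = Mul(Pow(2, Rational(1, 2)), Pow(G, Rational(1, 2))))
Function('W')(w, C) = Pow(Add(6, Mul(2, Pow(3, Rational(1, 2)))), 2) (Function('W')(w, C) = Pow(Add(6, Mul(Pow(2, Rational(1, 2)), Pow(6, Rational(1, 2)))), 2) = Pow(Add(6, Mul(2, Pow(3, Rational(1, 2)))), 2))
k = Add(-912, Mul(-456, Pow(3, Rational(1, 2)))) (k = Mul(-19, Add(48, Mul(24, Pow(3, Rational(1, 2))))) = Add(-912, Mul(-456, Pow(3, Rational(1, 2)))) ≈ -1701.8)
Function('l')(Y, m) = Add(7, Mul(Rational(-1, 4), Y), Mul(Rational(-1, 4), m)) (Function('l')(Y, m) = Add(7, Mul(-1, Mul(Add(m, Y), Pow(Add(2, 2), -1)))) = Add(7, Mul(-1, Mul(Add(Y, m), Pow(4, -1)))) = Add(7, Mul(-1, Mul(Add(Y, m), Rational(1, 4)))) = Add(7, Mul(-1, Add(Mul(Rational(1, 4), Y), Mul(Rational(1, 4), m)))) = Add(7, Add(Mul(Rational(-1, 4), Y), Mul(Rational(-1, 4), m))) = Add(7, Mul(Rational(-1, 4), Y), Mul(Rational(-1, 4), m)))
Mul(k, Add(-121, Function('l')(-3, 7))) = Mul(Add(-912, Mul(-456, Pow(3, Rational(1, 2)))), Add(-121, Add(7, Mul(Rational(-1, 4), -3), Mul(Rational(-1, 4), 7)))) = Mul(Add(-912, Mul(-456, Pow(3, Rational(1, 2)))), Add(-121, Add(7, Rational(3, 4), Rational(-7, 4)))) = Mul(Add(-912, Mul(-456, Pow(3, Rational(1, 2)))), Add(-121, 6)) = Mul(Add(-912, Mul(-456, Pow(3, Rational(1, 2)))), -115) = Add(104880, Mul(52440, Pow(3, Rational(1, 2))))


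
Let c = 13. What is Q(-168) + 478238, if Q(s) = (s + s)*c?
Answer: 473870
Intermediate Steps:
Q(s) = 26*s (Q(s) = (s + s)*13 = (2*s)*13 = 26*s)
Q(-168) + 478238 = 26*(-168) + 478238 = -4368 + 478238 = 473870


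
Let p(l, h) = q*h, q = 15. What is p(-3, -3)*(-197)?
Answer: 8865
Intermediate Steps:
p(l, h) = 15*h
p(-3, -3)*(-197) = (15*(-3))*(-197) = -45*(-197) = 8865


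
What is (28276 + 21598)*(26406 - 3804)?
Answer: 1127252148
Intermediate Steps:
(28276 + 21598)*(26406 - 3804) = 49874*22602 = 1127252148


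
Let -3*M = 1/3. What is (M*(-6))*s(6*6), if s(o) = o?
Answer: 24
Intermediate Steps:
M = -1/9 (M = -1/3/3 = -1/3*1/3 = -1/9 ≈ -0.11111)
(M*(-6))*s(6*6) = (-1/9*(-6))*(6*6) = (2/3)*36 = 24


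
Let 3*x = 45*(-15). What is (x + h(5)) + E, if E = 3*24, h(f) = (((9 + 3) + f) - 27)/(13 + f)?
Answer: -1382/9 ≈ -153.56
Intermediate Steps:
x = -225 (x = (45*(-15))/3 = (1/3)*(-675) = -225)
h(f) = (-15 + f)/(13 + f) (h(f) = ((12 + f) - 27)/(13 + f) = (-15 + f)/(13 + f))
E = 72
(x + h(5)) + E = (-225 + (-15 + 5)/(13 + 5)) + 72 = (-225 - 10/18) + 72 = (-225 + (1/18)*(-10)) + 72 = (-225 - 5/9) + 72 = -2030/9 + 72 = -1382/9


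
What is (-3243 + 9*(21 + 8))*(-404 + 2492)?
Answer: -6226416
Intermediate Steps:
(-3243 + 9*(21 + 8))*(-404 + 2492) = (-3243 + 9*29)*2088 = (-3243 + 261)*2088 = -2982*2088 = -6226416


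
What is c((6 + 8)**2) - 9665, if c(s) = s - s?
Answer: -9665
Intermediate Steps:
c(s) = 0
c((6 + 8)**2) - 9665 = 0 - 9665 = -9665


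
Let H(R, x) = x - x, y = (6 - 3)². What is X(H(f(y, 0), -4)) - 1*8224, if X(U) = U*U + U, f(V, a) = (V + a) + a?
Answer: -8224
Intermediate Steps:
y = 9 (y = 3² = 9)
f(V, a) = V + 2*a
H(R, x) = 0
X(U) = U + U² (X(U) = U² + U = U + U²)
X(H(f(y, 0), -4)) - 1*8224 = 0*(1 + 0) - 1*8224 = 0*1 - 8224 = 0 - 8224 = -8224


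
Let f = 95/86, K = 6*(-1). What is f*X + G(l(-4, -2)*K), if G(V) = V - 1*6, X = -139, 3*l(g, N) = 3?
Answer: -14237/86 ≈ -165.55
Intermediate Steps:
K = -6
f = 95/86 (f = 95*(1/86) = 95/86 ≈ 1.1047)
l(g, N) = 1 (l(g, N) = (1/3)*3 = 1)
G(V) = -6 + V (G(V) = V - 6 = -6 + V)
f*X + G(l(-4, -2)*K) = (95/86)*(-139) + (-6 + 1*(-6)) = -13205/86 + (-6 - 6) = -13205/86 - 12 = -14237/86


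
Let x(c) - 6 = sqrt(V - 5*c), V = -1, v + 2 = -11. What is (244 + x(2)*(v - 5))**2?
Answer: 14932 - 4896*I*sqrt(11) ≈ 14932.0 - 16238.0*I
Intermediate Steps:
v = -13 (v = -2 - 11 = -13)
x(c) = 6 + sqrt(-1 - 5*c)
(244 + x(2)*(v - 5))**2 = (244 + (6 + sqrt(-1 - 5*2))*(-13 - 5))**2 = (244 + (6 + sqrt(-1 - 10))*(-18))**2 = (244 + (6 + sqrt(-11))*(-18))**2 = (244 + (6 + I*sqrt(11))*(-18))**2 = (244 + (-108 - 18*I*sqrt(11)))**2 = (136 - 18*I*sqrt(11))**2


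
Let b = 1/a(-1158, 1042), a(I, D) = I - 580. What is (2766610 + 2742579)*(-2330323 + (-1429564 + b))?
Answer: -36000807046164723/1738 ≈ -2.0714e+13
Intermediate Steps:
a(I, D) = -580 + I
b = -1/1738 (b = 1/(-580 - 1158) = 1/(-1738) = -1/1738 ≈ -0.00057537)
(2766610 + 2742579)*(-2330323 + (-1429564 + b)) = (2766610 + 2742579)*(-2330323 + (-1429564 - 1/1738)) = 5509189*(-2330323 - 2484582233/1738) = 5509189*(-6534683607/1738) = -36000807046164723/1738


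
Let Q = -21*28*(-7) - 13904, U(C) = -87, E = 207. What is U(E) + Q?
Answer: -9875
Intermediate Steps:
Q = -9788 (Q = -588*(-7) - 13904 = 4116 - 13904 = -9788)
U(E) + Q = -87 - 9788 = -9875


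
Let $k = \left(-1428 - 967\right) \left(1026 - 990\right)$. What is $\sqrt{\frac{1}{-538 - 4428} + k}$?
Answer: $\frac{i \sqrt{2126284875286}}{4966} \approx 293.63 i$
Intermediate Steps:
$k = -86220$ ($k = \left(-2395\right) 36 = -86220$)
$\sqrt{\frac{1}{-538 - 4428} + k} = \sqrt{\frac{1}{-538 - 4428} - 86220} = \sqrt{\frac{1}{-4966} - 86220} = \sqrt{- \frac{1}{4966} - 86220} = \sqrt{- \frac{428168521}{4966}} = \frac{i \sqrt{2126284875286}}{4966}$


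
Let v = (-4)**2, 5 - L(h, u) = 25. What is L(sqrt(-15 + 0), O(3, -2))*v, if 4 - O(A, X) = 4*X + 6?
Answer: -320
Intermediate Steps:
O(A, X) = -2 - 4*X (O(A, X) = 4 - (4*X + 6) = 4 - (6 + 4*X) = 4 + (-6 - 4*X) = -2 - 4*X)
L(h, u) = -20 (L(h, u) = 5 - 1*25 = 5 - 25 = -20)
v = 16
L(sqrt(-15 + 0), O(3, -2))*v = -20*16 = -320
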